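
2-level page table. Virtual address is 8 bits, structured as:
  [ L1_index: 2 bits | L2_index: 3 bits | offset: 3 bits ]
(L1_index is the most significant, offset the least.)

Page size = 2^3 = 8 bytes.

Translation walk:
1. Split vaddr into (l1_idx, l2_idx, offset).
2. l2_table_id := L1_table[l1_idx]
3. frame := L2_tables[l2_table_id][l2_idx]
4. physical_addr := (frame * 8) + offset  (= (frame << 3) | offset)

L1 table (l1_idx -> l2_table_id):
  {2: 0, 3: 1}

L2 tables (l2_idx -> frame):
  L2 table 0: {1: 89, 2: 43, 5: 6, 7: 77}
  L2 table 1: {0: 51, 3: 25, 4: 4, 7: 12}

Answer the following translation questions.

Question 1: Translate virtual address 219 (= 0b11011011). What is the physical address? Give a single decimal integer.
Answer: 203

Derivation:
vaddr = 219 = 0b11011011
Split: l1_idx=3, l2_idx=3, offset=3
L1[3] = 1
L2[1][3] = 25
paddr = 25 * 8 + 3 = 203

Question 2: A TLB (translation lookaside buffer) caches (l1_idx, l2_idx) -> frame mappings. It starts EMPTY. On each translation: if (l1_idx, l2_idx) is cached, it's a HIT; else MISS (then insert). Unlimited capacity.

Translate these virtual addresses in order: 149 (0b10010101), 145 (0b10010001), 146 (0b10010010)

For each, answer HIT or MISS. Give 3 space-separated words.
Answer: MISS HIT HIT

Derivation:
vaddr=149: (2,2) not in TLB -> MISS, insert
vaddr=145: (2,2) in TLB -> HIT
vaddr=146: (2,2) in TLB -> HIT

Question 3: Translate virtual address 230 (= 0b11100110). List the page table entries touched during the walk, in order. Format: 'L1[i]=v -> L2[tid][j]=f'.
vaddr = 230 = 0b11100110
Split: l1_idx=3, l2_idx=4, offset=6

Answer: L1[3]=1 -> L2[1][4]=4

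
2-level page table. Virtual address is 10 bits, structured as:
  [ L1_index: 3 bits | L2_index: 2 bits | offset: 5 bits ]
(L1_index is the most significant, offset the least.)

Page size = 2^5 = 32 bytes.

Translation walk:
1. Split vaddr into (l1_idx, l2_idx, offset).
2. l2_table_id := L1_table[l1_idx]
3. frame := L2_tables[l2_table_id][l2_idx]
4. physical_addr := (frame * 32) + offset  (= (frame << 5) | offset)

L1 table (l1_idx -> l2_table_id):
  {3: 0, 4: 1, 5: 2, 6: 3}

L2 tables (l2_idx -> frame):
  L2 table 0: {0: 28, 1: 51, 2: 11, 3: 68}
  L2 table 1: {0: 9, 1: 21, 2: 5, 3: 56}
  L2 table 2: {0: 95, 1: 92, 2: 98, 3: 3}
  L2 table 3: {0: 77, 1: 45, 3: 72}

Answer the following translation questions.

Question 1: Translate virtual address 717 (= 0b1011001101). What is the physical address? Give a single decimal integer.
Answer: 3149

Derivation:
vaddr = 717 = 0b1011001101
Split: l1_idx=5, l2_idx=2, offset=13
L1[5] = 2
L2[2][2] = 98
paddr = 98 * 32 + 13 = 3149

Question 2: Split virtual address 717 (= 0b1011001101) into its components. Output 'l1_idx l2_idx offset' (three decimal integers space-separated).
Answer: 5 2 13

Derivation:
vaddr = 717 = 0b1011001101
  top 3 bits -> l1_idx = 5
  next 2 bits -> l2_idx = 2
  bottom 5 bits -> offset = 13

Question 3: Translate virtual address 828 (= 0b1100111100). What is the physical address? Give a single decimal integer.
vaddr = 828 = 0b1100111100
Split: l1_idx=6, l2_idx=1, offset=28
L1[6] = 3
L2[3][1] = 45
paddr = 45 * 32 + 28 = 1468

Answer: 1468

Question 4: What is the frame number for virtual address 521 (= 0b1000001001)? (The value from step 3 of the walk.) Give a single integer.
Answer: 9

Derivation:
vaddr = 521: l1_idx=4, l2_idx=0
L1[4] = 1; L2[1][0] = 9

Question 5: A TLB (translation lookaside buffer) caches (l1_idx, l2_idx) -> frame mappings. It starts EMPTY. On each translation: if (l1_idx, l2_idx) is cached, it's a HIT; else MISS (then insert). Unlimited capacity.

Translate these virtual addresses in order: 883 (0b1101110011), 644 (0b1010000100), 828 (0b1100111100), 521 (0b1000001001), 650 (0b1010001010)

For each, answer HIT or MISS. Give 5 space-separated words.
Answer: MISS MISS MISS MISS HIT

Derivation:
vaddr=883: (6,3) not in TLB -> MISS, insert
vaddr=644: (5,0) not in TLB -> MISS, insert
vaddr=828: (6,1) not in TLB -> MISS, insert
vaddr=521: (4,0) not in TLB -> MISS, insert
vaddr=650: (5,0) in TLB -> HIT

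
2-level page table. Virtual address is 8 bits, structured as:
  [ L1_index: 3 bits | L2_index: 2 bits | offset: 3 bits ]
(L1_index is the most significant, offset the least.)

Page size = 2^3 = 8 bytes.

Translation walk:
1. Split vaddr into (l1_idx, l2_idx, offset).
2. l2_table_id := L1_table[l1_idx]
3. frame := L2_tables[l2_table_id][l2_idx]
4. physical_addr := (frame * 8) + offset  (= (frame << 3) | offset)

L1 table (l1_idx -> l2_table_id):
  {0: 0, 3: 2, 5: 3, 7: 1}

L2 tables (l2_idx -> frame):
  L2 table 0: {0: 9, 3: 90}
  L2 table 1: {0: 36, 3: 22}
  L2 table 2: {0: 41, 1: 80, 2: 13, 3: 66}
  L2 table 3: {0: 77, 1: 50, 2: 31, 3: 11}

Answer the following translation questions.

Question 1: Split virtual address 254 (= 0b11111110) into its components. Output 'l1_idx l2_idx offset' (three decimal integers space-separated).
Answer: 7 3 6

Derivation:
vaddr = 254 = 0b11111110
  top 3 bits -> l1_idx = 7
  next 2 bits -> l2_idx = 3
  bottom 3 bits -> offset = 6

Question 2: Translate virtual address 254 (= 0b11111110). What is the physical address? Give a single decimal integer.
Answer: 182

Derivation:
vaddr = 254 = 0b11111110
Split: l1_idx=7, l2_idx=3, offset=6
L1[7] = 1
L2[1][3] = 22
paddr = 22 * 8 + 6 = 182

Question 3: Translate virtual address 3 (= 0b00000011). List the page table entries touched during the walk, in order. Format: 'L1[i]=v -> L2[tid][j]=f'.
Answer: L1[0]=0 -> L2[0][0]=9

Derivation:
vaddr = 3 = 0b00000011
Split: l1_idx=0, l2_idx=0, offset=3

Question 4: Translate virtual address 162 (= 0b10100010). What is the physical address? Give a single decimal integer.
Answer: 618

Derivation:
vaddr = 162 = 0b10100010
Split: l1_idx=5, l2_idx=0, offset=2
L1[5] = 3
L2[3][0] = 77
paddr = 77 * 8 + 2 = 618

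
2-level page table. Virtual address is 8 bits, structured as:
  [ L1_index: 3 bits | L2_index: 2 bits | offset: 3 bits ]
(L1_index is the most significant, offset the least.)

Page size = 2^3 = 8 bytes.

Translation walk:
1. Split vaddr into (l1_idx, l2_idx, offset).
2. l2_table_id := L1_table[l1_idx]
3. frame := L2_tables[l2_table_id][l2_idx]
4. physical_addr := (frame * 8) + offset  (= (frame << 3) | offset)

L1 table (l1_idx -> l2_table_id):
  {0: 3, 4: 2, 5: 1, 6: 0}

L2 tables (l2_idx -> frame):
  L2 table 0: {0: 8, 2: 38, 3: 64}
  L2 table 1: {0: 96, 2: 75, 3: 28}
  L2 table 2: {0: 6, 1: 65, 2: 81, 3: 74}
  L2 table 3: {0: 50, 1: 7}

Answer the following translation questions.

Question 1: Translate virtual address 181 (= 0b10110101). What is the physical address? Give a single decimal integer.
vaddr = 181 = 0b10110101
Split: l1_idx=5, l2_idx=2, offset=5
L1[5] = 1
L2[1][2] = 75
paddr = 75 * 8 + 5 = 605

Answer: 605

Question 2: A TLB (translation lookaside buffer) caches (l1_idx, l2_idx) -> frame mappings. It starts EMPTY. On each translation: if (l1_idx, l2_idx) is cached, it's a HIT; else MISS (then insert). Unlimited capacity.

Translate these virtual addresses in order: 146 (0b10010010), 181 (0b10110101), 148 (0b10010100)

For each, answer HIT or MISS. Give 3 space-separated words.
vaddr=146: (4,2) not in TLB -> MISS, insert
vaddr=181: (5,2) not in TLB -> MISS, insert
vaddr=148: (4,2) in TLB -> HIT

Answer: MISS MISS HIT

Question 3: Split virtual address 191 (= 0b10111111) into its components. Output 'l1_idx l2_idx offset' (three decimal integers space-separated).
Answer: 5 3 7

Derivation:
vaddr = 191 = 0b10111111
  top 3 bits -> l1_idx = 5
  next 2 bits -> l2_idx = 3
  bottom 3 bits -> offset = 7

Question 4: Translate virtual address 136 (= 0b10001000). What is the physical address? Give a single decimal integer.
Answer: 520

Derivation:
vaddr = 136 = 0b10001000
Split: l1_idx=4, l2_idx=1, offset=0
L1[4] = 2
L2[2][1] = 65
paddr = 65 * 8 + 0 = 520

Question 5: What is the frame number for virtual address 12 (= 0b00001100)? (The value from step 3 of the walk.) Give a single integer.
vaddr = 12: l1_idx=0, l2_idx=1
L1[0] = 3; L2[3][1] = 7

Answer: 7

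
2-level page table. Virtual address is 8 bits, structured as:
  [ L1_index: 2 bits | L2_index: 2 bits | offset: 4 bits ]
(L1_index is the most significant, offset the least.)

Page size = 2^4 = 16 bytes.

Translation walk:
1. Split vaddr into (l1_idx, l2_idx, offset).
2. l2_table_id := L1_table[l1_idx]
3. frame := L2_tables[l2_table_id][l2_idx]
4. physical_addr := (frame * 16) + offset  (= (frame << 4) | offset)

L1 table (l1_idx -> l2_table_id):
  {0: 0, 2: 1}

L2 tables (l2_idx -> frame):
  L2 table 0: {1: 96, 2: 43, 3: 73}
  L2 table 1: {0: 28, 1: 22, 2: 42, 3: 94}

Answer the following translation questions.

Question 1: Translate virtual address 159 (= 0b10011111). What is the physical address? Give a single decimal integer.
Answer: 367

Derivation:
vaddr = 159 = 0b10011111
Split: l1_idx=2, l2_idx=1, offset=15
L1[2] = 1
L2[1][1] = 22
paddr = 22 * 16 + 15 = 367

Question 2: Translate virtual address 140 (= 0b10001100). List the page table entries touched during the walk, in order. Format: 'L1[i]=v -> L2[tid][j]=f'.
Answer: L1[2]=1 -> L2[1][0]=28

Derivation:
vaddr = 140 = 0b10001100
Split: l1_idx=2, l2_idx=0, offset=12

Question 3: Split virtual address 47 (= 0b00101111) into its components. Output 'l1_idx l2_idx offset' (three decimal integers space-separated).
Answer: 0 2 15

Derivation:
vaddr = 47 = 0b00101111
  top 2 bits -> l1_idx = 0
  next 2 bits -> l2_idx = 2
  bottom 4 bits -> offset = 15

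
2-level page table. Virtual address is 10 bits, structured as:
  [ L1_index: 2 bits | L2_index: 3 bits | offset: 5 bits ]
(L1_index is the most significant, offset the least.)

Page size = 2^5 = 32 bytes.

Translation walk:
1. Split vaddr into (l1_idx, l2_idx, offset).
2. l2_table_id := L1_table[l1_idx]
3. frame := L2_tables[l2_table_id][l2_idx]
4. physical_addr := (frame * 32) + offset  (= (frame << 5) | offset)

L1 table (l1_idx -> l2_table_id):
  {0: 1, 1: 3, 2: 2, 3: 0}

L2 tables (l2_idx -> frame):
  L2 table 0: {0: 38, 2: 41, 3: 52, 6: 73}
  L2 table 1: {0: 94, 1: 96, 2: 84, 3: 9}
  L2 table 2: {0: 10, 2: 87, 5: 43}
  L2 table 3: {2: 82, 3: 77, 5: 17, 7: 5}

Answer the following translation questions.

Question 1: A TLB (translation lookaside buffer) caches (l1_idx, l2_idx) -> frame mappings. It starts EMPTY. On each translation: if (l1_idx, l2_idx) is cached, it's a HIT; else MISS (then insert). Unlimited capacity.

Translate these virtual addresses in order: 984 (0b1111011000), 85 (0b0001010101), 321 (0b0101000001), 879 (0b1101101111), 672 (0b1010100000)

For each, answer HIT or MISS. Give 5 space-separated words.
Answer: MISS MISS MISS MISS MISS

Derivation:
vaddr=984: (3,6) not in TLB -> MISS, insert
vaddr=85: (0,2) not in TLB -> MISS, insert
vaddr=321: (1,2) not in TLB -> MISS, insert
vaddr=879: (3,3) not in TLB -> MISS, insert
vaddr=672: (2,5) not in TLB -> MISS, insert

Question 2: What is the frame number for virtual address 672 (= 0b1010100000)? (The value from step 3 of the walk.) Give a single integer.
Answer: 43

Derivation:
vaddr = 672: l1_idx=2, l2_idx=5
L1[2] = 2; L2[2][5] = 43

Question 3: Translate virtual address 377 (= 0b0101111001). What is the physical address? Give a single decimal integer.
vaddr = 377 = 0b0101111001
Split: l1_idx=1, l2_idx=3, offset=25
L1[1] = 3
L2[3][3] = 77
paddr = 77 * 32 + 25 = 2489

Answer: 2489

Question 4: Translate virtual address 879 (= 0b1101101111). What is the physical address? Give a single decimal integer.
vaddr = 879 = 0b1101101111
Split: l1_idx=3, l2_idx=3, offset=15
L1[3] = 0
L2[0][3] = 52
paddr = 52 * 32 + 15 = 1679

Answer: 1679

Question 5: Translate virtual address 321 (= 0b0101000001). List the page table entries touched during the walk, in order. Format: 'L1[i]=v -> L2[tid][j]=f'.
Answer: L1[1]=3 -> L2[3][2]=82

Derivation:
vaddr = 321 = 0b0101000001
Split: l1_idx=1, l2_idx=2, offset=1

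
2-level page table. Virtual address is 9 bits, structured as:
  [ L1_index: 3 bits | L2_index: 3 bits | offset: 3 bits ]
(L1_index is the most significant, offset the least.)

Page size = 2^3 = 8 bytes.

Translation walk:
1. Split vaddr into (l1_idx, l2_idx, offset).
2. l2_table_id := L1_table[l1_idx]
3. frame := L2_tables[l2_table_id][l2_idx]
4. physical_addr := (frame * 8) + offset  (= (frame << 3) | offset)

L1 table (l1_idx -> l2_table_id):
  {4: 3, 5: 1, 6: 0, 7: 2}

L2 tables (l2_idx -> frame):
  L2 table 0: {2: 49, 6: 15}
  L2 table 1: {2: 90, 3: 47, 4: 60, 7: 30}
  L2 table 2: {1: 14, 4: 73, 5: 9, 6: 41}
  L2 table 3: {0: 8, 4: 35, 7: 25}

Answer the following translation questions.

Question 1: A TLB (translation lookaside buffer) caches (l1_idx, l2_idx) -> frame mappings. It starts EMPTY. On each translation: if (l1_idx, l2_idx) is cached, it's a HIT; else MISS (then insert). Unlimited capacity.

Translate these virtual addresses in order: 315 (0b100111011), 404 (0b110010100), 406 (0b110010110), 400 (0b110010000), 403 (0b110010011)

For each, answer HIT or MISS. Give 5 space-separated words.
vaddr=315: (4,7) not in TLB -> MISS, insert
vaddr=404: (6,2) not in TLB -> MISS, insert
vaddr=406: (6,2) in TLB -> HIT
vaddr=400: (6,2) in TLB -> HIT
vaddr=403: (6,2) in TLB -> HIT

Answer: MISS MISS HIT HIT HIT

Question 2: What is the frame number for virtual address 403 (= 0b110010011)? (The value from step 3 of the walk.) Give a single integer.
vaddr = 403: l1_idx=6, l2_idx=2
L1[6] = 0; L2[0][2] = 49

Answer: 49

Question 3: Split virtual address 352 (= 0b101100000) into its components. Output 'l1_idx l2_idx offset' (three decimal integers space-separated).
vaddr = 352 = 0b101100000
  top 3 bits -> l1_idx = 5
  next 3 bits -> l2_idx = 4
  bottom 3 bits -> offset = 0

Answer: 5 4 0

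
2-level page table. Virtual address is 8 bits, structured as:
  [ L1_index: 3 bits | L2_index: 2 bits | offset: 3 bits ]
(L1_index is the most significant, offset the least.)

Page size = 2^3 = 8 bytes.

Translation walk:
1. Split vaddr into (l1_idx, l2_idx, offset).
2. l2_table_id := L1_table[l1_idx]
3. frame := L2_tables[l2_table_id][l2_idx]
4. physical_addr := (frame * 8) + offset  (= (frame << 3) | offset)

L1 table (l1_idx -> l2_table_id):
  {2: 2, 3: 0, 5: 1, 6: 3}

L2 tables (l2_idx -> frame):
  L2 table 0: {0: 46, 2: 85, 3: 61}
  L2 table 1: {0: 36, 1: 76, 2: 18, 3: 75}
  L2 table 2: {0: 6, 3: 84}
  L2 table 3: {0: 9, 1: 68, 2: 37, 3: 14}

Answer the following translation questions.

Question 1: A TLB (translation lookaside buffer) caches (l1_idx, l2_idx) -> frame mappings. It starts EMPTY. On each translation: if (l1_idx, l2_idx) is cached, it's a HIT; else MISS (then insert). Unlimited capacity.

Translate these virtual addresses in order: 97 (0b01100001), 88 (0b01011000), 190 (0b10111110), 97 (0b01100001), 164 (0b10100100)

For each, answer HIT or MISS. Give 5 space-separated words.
vaddr=97: (3,0) not in TLB -> MISS, insert
vaddr=88: (2,3) not in TLB -> MISS, insert
vaddr=190: (5,3) not in TLB -> MISS, insert
vaddr=97: (3,0) in TLB -> HIT
vaddr=164: (5,0) not in TLB -> MISS, insert

Answer: MISS MISS MISS HIT MISS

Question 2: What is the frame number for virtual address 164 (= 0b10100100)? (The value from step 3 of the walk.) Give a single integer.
Answer: 36

Derivation:
vaddr = 164: l1_idx=5, l2_idx=0
L1[5] = 1; L2[1][0] = 36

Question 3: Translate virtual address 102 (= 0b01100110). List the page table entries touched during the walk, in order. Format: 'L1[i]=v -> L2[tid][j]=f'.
Answer: L1[3]=0 -> L2[0][0]=46

Derivation:
vaddr = 102 = 0b01100110
Split: l1_idx=3, l2_idx=0, offset=6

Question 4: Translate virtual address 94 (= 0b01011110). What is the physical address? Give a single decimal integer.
vaddr = 94 = 0b01011110
Split: l1_idx=2, l2_idx=3, offset=6
L1[2] = 2
L2[2][3] = 84
paddr = 84 * 8 + 6 = 678

Answer: 678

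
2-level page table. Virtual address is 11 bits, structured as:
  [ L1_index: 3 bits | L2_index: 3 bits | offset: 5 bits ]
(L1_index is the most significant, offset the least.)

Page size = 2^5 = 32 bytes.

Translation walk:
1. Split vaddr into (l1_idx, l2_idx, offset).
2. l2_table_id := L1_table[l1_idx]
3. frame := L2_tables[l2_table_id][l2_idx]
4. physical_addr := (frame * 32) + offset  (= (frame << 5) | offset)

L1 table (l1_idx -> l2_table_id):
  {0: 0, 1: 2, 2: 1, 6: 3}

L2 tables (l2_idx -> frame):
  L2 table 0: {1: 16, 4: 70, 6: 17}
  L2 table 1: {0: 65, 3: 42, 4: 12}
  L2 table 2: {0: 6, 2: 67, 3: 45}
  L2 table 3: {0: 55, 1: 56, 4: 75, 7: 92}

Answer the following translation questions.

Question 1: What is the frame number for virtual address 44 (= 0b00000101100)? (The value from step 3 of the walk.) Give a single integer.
Answer: 16

Derivation:
vaddr = 44: l1_idx=0, l2_idx=1
L1[0] = 0; L2[0][1] = 16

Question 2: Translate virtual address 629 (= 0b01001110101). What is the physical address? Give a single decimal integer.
vaddr = 629 = 0b01001110101
Split: l1_idx=2, l2_idx=3, offset=21
L1[2] = 1
L2[1][3] = 42
paddr = 42 * 32 + 21 = 1365

Answer: 1365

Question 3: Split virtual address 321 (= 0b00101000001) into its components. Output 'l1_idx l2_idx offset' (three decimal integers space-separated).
vaddr = 321 = 0b00101000001
  top 3 bits -> l1_idx = 1
  next 3 bits -> l2_idx = 2
  bottom 5 bits -> offset = 1

Answer: 1 2 1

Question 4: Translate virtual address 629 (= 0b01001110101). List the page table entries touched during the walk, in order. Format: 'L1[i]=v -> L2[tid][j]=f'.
Answer: L1[2]=1 -> L2[1][3]=42

Derivation:
vaddr = 629 = 0b01001110101
Split: l1_idx=2, l2_idx=3, offset=21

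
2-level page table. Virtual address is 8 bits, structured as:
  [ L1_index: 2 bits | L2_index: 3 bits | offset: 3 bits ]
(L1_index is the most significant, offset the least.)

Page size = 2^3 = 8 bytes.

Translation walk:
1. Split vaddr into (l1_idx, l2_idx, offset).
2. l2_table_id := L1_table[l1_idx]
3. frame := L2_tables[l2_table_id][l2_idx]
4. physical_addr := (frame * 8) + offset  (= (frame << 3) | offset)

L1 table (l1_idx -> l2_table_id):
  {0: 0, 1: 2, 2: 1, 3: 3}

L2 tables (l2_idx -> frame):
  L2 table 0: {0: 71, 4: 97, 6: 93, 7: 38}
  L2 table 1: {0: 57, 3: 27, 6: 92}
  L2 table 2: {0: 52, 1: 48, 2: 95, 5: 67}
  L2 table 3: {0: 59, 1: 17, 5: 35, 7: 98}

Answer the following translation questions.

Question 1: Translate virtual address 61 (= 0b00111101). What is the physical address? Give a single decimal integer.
Answer: 309

Derivation:
vaddr = 61 = 0b00111101
Split: l1_idx=0, l2_idx=7, offset=5
L1[0] = 0
L2[0][7] = 38
paddr = 38 * 8 + 5 = 309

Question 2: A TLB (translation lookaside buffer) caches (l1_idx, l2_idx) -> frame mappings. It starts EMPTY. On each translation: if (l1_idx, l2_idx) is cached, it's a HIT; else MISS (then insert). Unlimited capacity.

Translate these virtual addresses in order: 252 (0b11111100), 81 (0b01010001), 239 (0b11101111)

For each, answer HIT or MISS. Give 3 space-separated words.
vaddr=252: (3,7) not in TLB -> MISS, insert
vaddr=81: (1,2) not in TLB -> MISS, insert
vaddr=239: (3,5) not in TLB -> MISS, insert

Answer: MISS MISS MISS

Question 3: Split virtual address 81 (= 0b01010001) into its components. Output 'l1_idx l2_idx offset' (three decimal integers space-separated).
vaddr = 81 = 0b01010001
  top 2 bits -> l1_idx = 1
  next 3 bits -> l2_idx = 2
  bottom 3 bits -> offset = 1

Answer: 1 2 1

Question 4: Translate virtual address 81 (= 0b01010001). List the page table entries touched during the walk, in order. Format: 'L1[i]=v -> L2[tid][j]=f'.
Answer: L1[1]=2 -> L2[2][2]=95

Derivation:
vaddr = 81 = 0b01010001
Split: l1_idx=1, l2_idx=2, offset=1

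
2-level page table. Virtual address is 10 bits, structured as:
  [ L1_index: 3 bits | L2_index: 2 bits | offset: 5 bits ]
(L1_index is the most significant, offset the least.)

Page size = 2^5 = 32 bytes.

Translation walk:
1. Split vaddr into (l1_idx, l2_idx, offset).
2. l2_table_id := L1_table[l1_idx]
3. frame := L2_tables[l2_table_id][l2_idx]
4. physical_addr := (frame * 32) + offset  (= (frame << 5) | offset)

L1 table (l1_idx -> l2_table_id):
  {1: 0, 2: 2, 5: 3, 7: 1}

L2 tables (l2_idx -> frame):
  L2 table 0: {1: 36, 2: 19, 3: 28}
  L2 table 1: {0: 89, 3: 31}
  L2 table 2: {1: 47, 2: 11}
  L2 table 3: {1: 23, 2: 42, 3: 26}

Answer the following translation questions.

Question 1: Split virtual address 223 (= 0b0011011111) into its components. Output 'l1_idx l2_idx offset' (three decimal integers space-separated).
vaddr = 223 = 0b0011011111
  top 3 bits -> l1_idx = 1
  next 2 bits -> l2_idx = 2
  bottom 5 bits -> offset = 31

Answer: 1 2 31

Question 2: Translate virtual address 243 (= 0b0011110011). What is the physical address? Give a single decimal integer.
vaddr = 243 = 0b0011110011
Split: l1_idx=1, l2_idx=3, offset=19
L1[1] = 0
L2[0][3] = 28
paddr = 28 * 32 + 19 = 915

Answer: 915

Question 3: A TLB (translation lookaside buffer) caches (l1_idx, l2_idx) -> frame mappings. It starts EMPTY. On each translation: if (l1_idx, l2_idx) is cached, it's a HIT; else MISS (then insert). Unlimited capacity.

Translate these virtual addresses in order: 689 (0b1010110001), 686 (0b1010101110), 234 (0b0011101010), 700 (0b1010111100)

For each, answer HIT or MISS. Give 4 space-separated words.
vaddr=689: (5,1) not in TLB -> MISS, insert
vaddr=686: (5,1) in TLB -> HIT
vaddr=234: (1,3) not in TLB -> MISS, insert
vaddr=700: (5,1) in TLB -> HIT

Answer: MISS HIT MISS HIT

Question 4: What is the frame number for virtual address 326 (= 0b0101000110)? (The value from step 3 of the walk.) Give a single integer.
Answer: 11

Derivation:
vaddr = 326: l1_idx=2, l2_idx=2
L1[2] = 2; L2[2][2] = 11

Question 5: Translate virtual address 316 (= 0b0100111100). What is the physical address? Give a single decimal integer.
Answer: 1532

Derivation:
vaddr = 316 = 0b0100111100
Split: l1_idx=2, l2_idx=1, offset=28
L1[2] = 2
L2[2][1] = 47
paddr = 47 * 32 + 28 = 1532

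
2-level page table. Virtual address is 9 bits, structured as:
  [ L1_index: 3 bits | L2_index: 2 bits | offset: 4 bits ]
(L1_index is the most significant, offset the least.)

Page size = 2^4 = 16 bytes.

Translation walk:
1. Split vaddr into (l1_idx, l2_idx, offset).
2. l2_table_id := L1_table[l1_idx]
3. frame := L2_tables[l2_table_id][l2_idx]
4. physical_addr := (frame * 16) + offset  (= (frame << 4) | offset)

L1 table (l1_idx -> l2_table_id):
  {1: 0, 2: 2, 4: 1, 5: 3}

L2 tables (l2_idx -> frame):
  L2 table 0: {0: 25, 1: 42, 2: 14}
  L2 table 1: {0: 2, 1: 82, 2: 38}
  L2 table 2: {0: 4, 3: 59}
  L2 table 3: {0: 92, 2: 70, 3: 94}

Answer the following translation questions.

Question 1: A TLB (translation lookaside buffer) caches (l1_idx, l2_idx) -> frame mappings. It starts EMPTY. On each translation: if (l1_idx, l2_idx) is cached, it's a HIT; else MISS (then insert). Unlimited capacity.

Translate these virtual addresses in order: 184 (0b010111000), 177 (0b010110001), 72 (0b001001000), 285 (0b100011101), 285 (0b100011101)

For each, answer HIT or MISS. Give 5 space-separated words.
vaddr=184: (2,3) not in TLB -> MISS, insert
vaddr=177: (2,3) in TLB -> HIT
vaddr=72: (1,0) not in TLB -> MISS, insert
vaddr=285: (4,1) not in TLB -> MISS, insert
vaddr=285: (4,1) in TLB -> HIT

Answer: MISS HIT MISS MISS HIT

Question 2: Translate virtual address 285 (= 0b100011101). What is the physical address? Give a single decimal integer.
Answer: 1325

Derivation:
vaddr = 285 = 0b100011101
Split: l1_idx=4, l2_idx=1, offset=13
L1[4] = 1
L2[1][1] = 82
paddr = 82 * 16 + 13 = 1325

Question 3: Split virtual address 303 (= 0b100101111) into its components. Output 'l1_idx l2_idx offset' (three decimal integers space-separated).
vaddr = 303 = 0b100101111
  top 3 bits -> l1_idx = 4
  next 2 bits -> l2_idx = 2
  bottom 4 bits -> offset = 15

Answer: 4 2 15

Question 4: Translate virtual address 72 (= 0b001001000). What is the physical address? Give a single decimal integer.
Answer: 408

Derivation:
vaddr = 72 = 0b001001000
Split: l1_idx=1, l2_idx=0, offset=8
L1[1] = 0
L2[0][0] = 25
paddr = 25 * 16 + 8 = 408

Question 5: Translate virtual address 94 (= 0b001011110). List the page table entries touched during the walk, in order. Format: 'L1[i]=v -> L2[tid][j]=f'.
vaddr = 94 = 0b001011110
Split: l1_idx=1, l2_idx=1, offset=14

Answer: L1[1]=0 -> L2[0][1]=42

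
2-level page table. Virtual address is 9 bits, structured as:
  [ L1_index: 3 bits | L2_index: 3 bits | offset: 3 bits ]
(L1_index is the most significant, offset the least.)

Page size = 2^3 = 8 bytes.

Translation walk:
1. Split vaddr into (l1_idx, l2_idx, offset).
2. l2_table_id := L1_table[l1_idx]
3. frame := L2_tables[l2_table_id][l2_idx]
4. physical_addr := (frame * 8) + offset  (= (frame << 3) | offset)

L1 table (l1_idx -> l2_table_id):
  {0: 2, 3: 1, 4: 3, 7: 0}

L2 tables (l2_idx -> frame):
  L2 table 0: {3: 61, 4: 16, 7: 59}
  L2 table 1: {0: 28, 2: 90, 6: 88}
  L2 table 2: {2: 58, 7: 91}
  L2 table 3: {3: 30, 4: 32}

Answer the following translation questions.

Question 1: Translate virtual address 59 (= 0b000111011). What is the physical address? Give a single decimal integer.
vaddr = 59 = 0b000111011
Split: l1_idx=0, l2_idx=7, offset=3
L1[0] = 2
L2[2][7] = 91
paddr = 91 * 8 + 3 = 731

Answer: 731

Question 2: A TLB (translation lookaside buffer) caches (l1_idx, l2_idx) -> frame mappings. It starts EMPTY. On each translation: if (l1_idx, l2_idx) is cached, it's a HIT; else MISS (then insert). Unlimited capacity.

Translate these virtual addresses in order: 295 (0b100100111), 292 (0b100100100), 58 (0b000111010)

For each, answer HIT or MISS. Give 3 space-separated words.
Answer: MISS HIT MISS

Derivation:
vaddr=295: (4,4) not in TLB -> MISS, insert
vaddr=292: (4,4) in TLB -> HIT
vaddr=58: (0,7) not in TLB -> MISS, insert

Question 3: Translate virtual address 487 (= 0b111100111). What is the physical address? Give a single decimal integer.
vaddr = 487 = 0b111100111
Split: l1_idx=7, l2_idx=4, offset=7
L1[7] = 0
L2[0][4] = 16
paddr = 16 * 8 + 7 = 135

Answer: 135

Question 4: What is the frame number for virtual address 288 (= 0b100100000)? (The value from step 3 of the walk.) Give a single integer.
vaddr = 288: l1_idx=4, l2_idx=4
L1[4] = 3; L2[3][4] = 32

Answer: 32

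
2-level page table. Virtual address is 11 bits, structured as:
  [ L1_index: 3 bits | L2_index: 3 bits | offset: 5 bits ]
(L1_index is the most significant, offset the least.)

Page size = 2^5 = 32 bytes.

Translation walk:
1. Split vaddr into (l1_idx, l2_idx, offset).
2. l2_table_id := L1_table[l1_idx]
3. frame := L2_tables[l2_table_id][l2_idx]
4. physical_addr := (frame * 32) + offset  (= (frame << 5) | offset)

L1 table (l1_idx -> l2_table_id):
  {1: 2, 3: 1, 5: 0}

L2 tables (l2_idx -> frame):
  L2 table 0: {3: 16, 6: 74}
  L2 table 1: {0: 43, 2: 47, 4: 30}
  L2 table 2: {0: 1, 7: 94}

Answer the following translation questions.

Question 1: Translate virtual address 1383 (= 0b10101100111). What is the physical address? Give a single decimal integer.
Answer: 519

Derivation:
vaddr = 1383 = 0b10101100111
Split: l1_idx=5, l2_idx=3, offset=7
L1[5] = 0
L2[0][3] = 16
paddr = 16 * 32 + 7 = 519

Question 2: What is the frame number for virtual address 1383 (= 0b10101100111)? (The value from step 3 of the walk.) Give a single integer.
Answer: 16

Derivation:
vaddr = 1383: l1_idx=5, l2_idx=3
L1[5] = 0; L2[0][3] = 16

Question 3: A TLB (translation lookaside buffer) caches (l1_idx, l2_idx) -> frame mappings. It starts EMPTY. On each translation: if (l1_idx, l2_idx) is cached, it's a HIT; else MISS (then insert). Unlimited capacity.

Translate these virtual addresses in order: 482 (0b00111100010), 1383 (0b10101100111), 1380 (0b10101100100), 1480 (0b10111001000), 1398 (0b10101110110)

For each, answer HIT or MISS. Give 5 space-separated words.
Answer: MISS MISS HIT MISS HIT

Derivation:
vaddr=482: (1,7) not in TLB -> MISS, insert
vaddr=1383: (5,3) not in TLB -> MISS, insert
vaddr=1380: (5,3) in TLB -> HIT
vaddr=1480: (5,6) not in TLB -> MISS, insert
vaddr=1398: (5,3) in TLB -> HIT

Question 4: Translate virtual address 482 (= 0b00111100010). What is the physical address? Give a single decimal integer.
Answer: 3010

Derivation:
vaddr = 482 = 0b00111100010
Split: l1_idx=1, l2_idx=7, offset=2
L1[1] = 2
L2[2][7] = 94
paddr = 94 * 32 + 2 = 3010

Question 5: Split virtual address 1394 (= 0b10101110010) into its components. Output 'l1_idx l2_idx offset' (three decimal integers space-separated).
vaddr = 1394 = 0b10101110010
  top 3 bits -> l1_idx = 5
  next 3 bits -> l2_idx = 3
  bottom 5 bits -> offset = 18

Answer: 5 3 18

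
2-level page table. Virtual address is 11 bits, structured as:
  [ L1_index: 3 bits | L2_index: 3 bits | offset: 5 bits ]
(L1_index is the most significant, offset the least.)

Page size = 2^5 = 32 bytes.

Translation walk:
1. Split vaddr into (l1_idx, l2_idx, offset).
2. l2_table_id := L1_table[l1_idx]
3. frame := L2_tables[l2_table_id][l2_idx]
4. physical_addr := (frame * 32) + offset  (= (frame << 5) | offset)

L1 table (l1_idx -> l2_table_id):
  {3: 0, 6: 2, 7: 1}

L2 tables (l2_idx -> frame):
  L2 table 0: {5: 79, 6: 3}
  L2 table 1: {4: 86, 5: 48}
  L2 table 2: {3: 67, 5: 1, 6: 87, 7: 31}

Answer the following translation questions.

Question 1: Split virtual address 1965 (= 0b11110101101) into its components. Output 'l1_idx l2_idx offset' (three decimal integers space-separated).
vaddr = 1965 = 0b11110101101
  top 3 bits -> l1_idx = 7
  next 3 bits -> l2_idx = 5
  bottom 5 bits -> offset = 13

Answer: 7 5 13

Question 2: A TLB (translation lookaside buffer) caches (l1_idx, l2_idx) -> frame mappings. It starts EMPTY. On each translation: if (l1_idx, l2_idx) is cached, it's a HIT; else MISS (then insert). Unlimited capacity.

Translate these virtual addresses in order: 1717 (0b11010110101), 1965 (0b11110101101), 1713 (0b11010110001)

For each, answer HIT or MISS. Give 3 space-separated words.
Answer: MISS MISS HIT

Derivation:
vaddr=1717: (6,5) not in TLB -> MISS, insert
vaddr=1965: (7,5) not in TLB -> MISS, insert
vaddr=1713: (6,5) in TLB -> HIT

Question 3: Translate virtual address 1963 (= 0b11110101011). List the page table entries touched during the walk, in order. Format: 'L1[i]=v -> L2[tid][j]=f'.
Answer: L1[7]=1 -> L2[1][5]=48

Derivation:
vaddr = 1963 = 0b11110101011
Split: l1_idx=7, l2_idx=5, offset=11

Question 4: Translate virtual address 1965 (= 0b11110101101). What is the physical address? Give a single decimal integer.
vaddr = 1965 = 0b11110101101
Split: l1_idx=7, l2_idx=5, offset=13
L1[7] = 1
L2[1][5] = 48
paddr = 48 * 32 + 13 = 1549

Answer: 1549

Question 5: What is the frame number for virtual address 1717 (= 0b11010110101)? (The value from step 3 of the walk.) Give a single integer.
Answer: 1

Derivation:
vaddr = 1717: l1_idx=6, l2_idx=5
L1[6] = 2; L2[2][5] = 1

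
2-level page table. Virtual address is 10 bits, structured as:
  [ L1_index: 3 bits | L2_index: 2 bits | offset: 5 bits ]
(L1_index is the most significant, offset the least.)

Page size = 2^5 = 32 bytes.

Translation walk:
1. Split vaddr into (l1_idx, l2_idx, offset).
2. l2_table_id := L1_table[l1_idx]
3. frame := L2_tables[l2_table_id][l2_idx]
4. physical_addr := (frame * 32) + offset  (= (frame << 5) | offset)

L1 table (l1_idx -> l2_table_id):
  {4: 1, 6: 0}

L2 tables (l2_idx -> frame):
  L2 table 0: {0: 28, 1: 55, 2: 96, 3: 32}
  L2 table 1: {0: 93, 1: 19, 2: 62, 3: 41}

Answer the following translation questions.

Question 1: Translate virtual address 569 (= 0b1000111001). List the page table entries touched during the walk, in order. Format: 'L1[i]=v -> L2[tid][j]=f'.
vaddr = 569 = 0b1000111001
Split: l1_idx=4, l2_idx=1, offset=25

Answer: L1[4]=1 -> L2[1][1]=19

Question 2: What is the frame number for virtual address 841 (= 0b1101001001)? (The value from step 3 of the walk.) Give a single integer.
Answer: 96

Derivation:
vaddr = 841: l1_idx=6, l2_idx=2
L1[6] = 0; L2[0][2] = 96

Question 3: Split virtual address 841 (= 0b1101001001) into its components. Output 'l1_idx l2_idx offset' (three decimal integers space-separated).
vaddr = 841 = 0b1101001001
  top 3 bits -> l1_idx = 6
  next 2 bits -> l2_idx = 2
  bottom 5 bits -> offset = 9

Answer: 6 2 9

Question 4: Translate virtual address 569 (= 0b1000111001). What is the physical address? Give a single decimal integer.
vaddr = 569 = 0b1000111001
Split: l1_idx=4, l2_idx=1, offset=25
L1[4] = 1
L2[1][1] = 19
paddr = 19 * 32 + 25 = 633

Answer: 633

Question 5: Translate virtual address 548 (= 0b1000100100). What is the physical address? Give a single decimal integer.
vaddr = 548 = 0b1000100100
Split: l1_idx=4, l2_idx=1, offset=4
L1[4] = 1
L2[1][1] = 19
paddr = 19 * 32 + 4 = 612

Answer: 612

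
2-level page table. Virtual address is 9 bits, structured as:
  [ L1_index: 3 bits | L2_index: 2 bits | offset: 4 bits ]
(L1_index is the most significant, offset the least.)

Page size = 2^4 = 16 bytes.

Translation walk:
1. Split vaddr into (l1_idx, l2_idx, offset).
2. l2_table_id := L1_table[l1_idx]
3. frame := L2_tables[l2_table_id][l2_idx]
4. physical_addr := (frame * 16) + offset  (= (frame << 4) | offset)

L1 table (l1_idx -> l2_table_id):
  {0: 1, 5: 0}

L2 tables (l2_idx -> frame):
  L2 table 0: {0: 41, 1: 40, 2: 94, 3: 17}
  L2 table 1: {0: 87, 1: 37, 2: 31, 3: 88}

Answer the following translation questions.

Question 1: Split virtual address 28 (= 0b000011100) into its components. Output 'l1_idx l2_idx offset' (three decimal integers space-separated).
vaddr = 28 = 0b000011100
  top 3 bits -> l1_idx = 0
  next 2 bits -> l2_idx = 1
  bottom 4 bits -> offset = 12

Answer: 0 1 12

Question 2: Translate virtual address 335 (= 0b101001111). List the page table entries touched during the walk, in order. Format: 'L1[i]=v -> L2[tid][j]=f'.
Answer: L1[5]=0 -> L2[0][0]=41

Derivation:
vaddr = 335 = 0b101001111
Split: l1_idx=5, l2_idx=0, offset=15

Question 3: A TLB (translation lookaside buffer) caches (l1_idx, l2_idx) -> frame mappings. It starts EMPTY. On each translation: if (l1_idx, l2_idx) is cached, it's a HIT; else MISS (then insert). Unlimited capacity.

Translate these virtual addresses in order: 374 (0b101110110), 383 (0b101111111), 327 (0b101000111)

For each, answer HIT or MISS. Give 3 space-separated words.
Answer: MISS HIT MISS

Derivation:
vaddr=374: (5,3) not in TLB -> MISS, insert
vaddr=383: (5,3) in TLB -> HIT
vaddr=327: (5,0) not in TLB -> MISS, insert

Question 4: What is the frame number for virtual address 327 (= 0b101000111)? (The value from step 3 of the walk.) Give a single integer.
vaddr = 327: l1_idx=5, l2_idx=0
L1[5] = 0; L2[0][0] = 41

Answer: 41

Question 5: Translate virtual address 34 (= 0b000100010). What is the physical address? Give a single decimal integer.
Answer: 498

Derivation:
vaddr = 34 = 0b000100010
Split: l1_idx=0, l2_idx=2, offset=2
L1[0] = 1
L2[1][2] = 31
paddr = 31 * 16 + 2 = 498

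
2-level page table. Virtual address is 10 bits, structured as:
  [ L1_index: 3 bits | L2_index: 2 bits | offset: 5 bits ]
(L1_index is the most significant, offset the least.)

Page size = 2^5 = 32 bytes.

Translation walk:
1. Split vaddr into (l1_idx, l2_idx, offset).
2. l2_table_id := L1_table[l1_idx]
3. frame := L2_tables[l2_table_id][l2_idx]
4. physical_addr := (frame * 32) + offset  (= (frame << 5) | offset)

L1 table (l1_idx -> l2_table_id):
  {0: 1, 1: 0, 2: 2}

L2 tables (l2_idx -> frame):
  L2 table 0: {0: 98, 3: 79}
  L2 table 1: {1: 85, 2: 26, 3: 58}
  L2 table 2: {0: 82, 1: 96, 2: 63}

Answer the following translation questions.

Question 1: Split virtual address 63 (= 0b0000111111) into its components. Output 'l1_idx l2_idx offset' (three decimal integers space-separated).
Answer: 0 1 31

Derivation:
vaddr = 63 = 0b0000111111
  top 3 bits -> l1_idx = 0
  next 2 bits -> l2_idx = 1
  bottom 5 bits -> offset = 31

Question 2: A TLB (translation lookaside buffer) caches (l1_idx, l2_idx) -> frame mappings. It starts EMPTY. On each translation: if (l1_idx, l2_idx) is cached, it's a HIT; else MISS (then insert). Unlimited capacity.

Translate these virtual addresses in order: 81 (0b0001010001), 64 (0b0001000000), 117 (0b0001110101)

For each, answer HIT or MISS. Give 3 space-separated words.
Answer: MISS HIT MISS

Derivation:
vaddr=81: (0,2) not in TLB -> MISS, insert
vaddr=64: (0,2) in TLB -> HIT
vaddr=117: (0,3) not in TLB -> MISS, insert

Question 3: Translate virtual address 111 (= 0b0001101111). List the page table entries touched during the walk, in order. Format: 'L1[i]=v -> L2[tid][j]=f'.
vaddr = 111 = 0b0001101111
Split: l1_idx=0, l2_idx=3, offset=15

Answer: L1[0]=1 -> L2[1][3]=58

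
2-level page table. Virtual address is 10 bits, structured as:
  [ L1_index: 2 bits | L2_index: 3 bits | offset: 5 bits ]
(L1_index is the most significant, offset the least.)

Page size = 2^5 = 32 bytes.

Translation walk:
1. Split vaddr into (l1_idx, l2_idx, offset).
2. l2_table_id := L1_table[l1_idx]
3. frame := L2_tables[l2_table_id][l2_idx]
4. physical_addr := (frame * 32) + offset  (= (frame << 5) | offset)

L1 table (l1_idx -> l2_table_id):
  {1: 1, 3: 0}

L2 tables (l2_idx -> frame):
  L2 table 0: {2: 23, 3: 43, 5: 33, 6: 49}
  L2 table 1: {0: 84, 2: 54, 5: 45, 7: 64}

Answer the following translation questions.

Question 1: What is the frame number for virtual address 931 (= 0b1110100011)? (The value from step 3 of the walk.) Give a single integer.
vaddr = 931: l1_idx=3, l2_idx=5
L1[3] = 0; L2[0][5] = 33

Answer: 33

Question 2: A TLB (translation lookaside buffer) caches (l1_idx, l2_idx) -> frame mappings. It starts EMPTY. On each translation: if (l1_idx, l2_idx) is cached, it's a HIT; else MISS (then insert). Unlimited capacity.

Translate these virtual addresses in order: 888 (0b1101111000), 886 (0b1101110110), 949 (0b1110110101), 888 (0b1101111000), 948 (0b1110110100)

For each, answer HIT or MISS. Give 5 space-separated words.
Answer: MISS HIT MISS HIT HIT

Derivation:
vaddr=888: (3,3) not in TLB -> MISS, insert
vaddr=886: (3,3) in TLB -> HIT
vaddr=949: (3,5) not in TLB -> MISS, insert
vaddr=888: (3,3) in TLB -> HIT
vaddr=948: (3,5) in TLB -> HIT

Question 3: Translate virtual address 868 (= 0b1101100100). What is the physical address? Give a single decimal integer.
Answer: 1380

Derivation:
vaddr = 868 = 0b1101100100
Split: l1_idx=3, l2_idx=3, offset=4
L1[3] = 0
L2[0][3] = 43
paddr = 43 * 32 + 4 = 1380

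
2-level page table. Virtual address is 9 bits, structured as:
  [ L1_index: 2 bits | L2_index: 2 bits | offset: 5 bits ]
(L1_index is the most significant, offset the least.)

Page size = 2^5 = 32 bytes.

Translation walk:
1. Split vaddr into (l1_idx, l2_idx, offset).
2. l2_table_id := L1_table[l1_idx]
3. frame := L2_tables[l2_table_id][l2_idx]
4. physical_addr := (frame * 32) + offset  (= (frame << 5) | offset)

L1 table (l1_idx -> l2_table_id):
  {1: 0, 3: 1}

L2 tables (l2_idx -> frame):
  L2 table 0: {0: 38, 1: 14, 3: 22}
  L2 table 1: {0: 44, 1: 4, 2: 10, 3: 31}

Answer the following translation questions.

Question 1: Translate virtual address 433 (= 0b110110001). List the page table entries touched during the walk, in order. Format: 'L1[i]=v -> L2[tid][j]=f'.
vaddr = 433 = 0b110110001
Split: l1_idx=3, l2_idx=1, offset=17

Answer: L1[3]=1 -> L2[1][1]=4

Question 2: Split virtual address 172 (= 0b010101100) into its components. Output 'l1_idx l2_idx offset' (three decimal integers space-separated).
vaddr = 172 = 0b010101100
  top 2 bits -> l1_idx = 1
  next 2 bits -> l2_idx = 1
  bottom 5 bits -> offset = 12

Answer: 1 1 12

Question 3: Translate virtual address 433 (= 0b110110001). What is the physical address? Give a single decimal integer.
Answer: 145

Derivation:
vaddr = 433 = 0b110110001
Split: l1_idx=3, l2_idx=1, offset=17
L1[3] = 1
L2[1][1] = 4
paddr = 4 * 32 + 17 = 145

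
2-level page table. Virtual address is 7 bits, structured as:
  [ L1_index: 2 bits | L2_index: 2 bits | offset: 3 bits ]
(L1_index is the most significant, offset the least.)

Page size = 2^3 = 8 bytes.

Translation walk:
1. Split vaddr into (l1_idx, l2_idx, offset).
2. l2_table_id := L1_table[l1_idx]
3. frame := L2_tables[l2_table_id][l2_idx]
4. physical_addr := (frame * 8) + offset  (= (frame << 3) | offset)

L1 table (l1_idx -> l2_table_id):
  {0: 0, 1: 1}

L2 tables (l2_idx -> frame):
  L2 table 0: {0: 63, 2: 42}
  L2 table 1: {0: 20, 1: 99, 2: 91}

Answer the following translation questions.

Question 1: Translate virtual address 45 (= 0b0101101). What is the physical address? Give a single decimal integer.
Answer: 797

Derivation:
vaddr = 45 = 0b0101101
Split: l1_idx=1, l2_idx=1, offset=5
L1[1] = 1
L2[1][1] = 99
paddr = 99 * 8 + 5 = 797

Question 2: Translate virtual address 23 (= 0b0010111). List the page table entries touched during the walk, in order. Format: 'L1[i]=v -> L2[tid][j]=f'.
vaddr = 23 = 0b0010111
Split: l1_idx=0, l2_idx=2, offset=7

Answer: L1[0]=0 -> L2[0][2]=42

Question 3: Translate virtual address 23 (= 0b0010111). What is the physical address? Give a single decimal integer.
Answer: 343

Derivation:
vaddr = 23 = 0b0010111
Split: l1_idx=0, l2_idx=2, offset=7
L1[0] = 0
L2[0][2] = 42
paddr = 42 * 8 + 7 = 343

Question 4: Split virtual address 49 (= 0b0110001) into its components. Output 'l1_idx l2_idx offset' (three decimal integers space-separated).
vaddr = 49 = 0b0110001
  top 2 bits -> l1_idx = 1
  next 2 bits -> l2_idx = 2
  bottom 3 bits -> offset = 1

Answer: 1 2 1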